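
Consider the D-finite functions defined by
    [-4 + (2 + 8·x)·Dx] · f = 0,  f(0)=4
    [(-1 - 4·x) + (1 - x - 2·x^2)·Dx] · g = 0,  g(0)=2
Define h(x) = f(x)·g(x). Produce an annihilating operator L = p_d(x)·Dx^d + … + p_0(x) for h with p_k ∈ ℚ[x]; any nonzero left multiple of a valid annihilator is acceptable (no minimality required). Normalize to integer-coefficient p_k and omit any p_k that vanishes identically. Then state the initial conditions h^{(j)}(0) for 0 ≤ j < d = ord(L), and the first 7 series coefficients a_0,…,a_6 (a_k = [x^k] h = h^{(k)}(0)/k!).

f: a_k = 4, 8, -8, 16, -40, 112, -336, …
g: a_k = 2, 2, 6, 10, 22, 42, 86, …
Sym-product of L_f,L_g gives L₀ (≤ ord 1).
L = (3 + 6·x + 12·x^2) + (-1 - 3·x + 6·x^2 + 8·x^3)·Dx  (order 1).
h: a_k = 8, 24, 24, 104, 72, 504, -24, …
ICs: h(0) = 8.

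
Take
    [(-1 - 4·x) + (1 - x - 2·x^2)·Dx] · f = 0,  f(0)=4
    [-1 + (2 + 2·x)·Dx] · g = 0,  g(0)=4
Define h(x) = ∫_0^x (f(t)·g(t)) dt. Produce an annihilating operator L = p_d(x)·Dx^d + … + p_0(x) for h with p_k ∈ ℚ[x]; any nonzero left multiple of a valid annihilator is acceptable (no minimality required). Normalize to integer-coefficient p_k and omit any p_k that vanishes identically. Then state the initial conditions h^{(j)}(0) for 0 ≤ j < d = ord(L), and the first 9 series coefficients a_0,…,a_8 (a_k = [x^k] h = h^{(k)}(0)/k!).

L = (3 + 6·x)·Dx + (-2 + 2·x + 4·x^2)·Dx^2  (order 2).
h: a_k = 0, 16, 12, 18, 103/4, 1683/40, 2223/32, 53583/448, 213903/1024, …
ICs: h(0) = 0, h′(0) = 16.

f: a_k = 4, 4, 12, 20, 44, 84, 172, 340, 684, …
g: a_k = 4, 2, -1/2, 1/4, -5/32, 7/64, -21/256, 33/512, -429/8192, …
f·g: L₀ = L_f ⊗_s L_g, ord ≤ 1·1.
h=∫h₀ ⇒ L = L₀·Dx.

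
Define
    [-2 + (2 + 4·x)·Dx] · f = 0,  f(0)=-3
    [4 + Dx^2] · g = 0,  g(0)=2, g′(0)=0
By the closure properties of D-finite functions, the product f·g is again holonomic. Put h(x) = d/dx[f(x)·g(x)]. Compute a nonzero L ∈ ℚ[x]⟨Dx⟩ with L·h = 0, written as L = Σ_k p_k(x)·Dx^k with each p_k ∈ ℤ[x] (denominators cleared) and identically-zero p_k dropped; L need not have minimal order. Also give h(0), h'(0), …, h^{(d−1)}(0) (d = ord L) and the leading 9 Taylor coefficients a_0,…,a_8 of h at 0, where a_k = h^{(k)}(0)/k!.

L = (53 + 288·x + 544·x^2 + 512·x^3 + 256·x^4) + (-2 - 36·x - 96·x^2 - 64·x^3)·Dx + (7 + 44·x + 108·x^2 + 128·x^3 + 64·x^4)·Dx^2  (order 2).
h: a_k = -6, 30, 27, -25, -65/4, 349/20, -2807/120, 44047/840, -242667/2240, …
ICs: h(0) = -6, h′(0) = 30.

f: a_k = -3, -3, 3/2, -3/2, 15/8, -21/8, 63/16, -99/16, 1287/128, …
g: a_k = 2, 0, -4, 0, 4/3, 0, -8/45, 0, 4/315, …
Sym-product of L_f,L_g gives L₀ (≤ ord 2).
Derive L from L₀ (diff closure).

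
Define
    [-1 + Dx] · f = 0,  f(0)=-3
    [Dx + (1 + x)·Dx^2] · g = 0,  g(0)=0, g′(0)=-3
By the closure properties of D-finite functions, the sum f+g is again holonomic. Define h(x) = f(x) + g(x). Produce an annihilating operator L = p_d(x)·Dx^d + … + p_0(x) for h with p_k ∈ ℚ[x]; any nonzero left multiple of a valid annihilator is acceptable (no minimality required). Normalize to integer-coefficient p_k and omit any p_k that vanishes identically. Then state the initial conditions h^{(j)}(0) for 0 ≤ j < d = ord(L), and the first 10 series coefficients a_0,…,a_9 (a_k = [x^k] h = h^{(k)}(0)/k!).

f: a_k = -3, -3, -3/2, -1/2, -1/8, -1/40, -1/240, -1/1680, -1/13440, -1/120960, …
g: a_k = 0, -3, 3/2, -1, 3/4, -3/5, 1/2, -3/7, 3/8, -1/3, …
Sum ⇒ L₀ = lclm(L_f,L_g) in ℚ(x)⟨Dx⟩.
L = (-3 - x)·Dx + (1 - 2·x - x^2)·Dx^2 + (2 + 3·x + x^2)·Dx^3  (order 3).
h: a_k = -3, -6, 0, -3/2, 5/8, -5/8, 119/240, -103/240, 5039/13440, -40321/120960, …
ICs: h(0) = -3, h′(0) = -6, h′′(0) = 0.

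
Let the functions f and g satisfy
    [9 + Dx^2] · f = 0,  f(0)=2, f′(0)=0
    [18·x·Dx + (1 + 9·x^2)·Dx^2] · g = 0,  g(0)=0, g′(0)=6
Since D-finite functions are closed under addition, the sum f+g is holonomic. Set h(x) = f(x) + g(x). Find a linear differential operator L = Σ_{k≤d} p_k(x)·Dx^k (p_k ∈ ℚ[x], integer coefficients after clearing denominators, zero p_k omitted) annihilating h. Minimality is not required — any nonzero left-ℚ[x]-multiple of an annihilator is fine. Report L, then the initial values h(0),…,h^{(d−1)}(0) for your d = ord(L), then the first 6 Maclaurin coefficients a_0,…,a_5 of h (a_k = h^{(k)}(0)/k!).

L = (-1782·x + 20412·x^3 + 13122·x^5)·Dx + (-9 + 567·x^2 + 6561·x^4 + 6561·x^6)·Dx^2 + (-198·x + 2268·x^3 + 1458·x^5)·Dx^3 + (-1 + 63·x^2 + 729·x^4 + 729·x^6)·Dx^4  (order 4).
h: a_k = 2, 6, -9, -18, 27/4, 486/5, …
ICs: h(0) = 2, h′(0) = 6, h′′(0) = -18, h′′′(0) = -108.

f: a_k = 2, 0, -9, 0, 27/4, 0, …
g: a_k = 0, 6, 0, -18, 0, 486/5, …
Weyl lclm of L_f,L_g ⇒ L₀ (ord ≤ 4).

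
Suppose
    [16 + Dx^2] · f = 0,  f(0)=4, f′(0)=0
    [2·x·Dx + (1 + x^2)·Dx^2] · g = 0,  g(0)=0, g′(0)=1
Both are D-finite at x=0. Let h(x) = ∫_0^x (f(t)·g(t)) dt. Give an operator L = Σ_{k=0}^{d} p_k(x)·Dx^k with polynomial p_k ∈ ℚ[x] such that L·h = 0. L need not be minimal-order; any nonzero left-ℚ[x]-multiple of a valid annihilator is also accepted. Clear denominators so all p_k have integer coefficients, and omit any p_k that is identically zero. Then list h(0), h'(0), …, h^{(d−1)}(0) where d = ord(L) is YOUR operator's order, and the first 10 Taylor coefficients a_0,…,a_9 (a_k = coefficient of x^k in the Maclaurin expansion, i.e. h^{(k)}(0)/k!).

f: a_k = 4, 0, -32, 0, 128/3, 0, -1024/45, 0, 2048/315, 0, …
g: a_k = 0, 1, 0, -1/3, 0, 1/5, 0, -1/7, 0, 1/9, …
h₀=f·g: eliminate ⇒ L₀, order ≤ 2·2.
h=∫₀ˣh₀: take L = L₀·Dx.
L = (5440 + 19136·x^2 + 25856·x^4 + 16384·x^6 + 4096·x^8)·Dx + (1152·x + 3200·x^3 + 3072·x^5 + 1024·x^7)·Dx^2 + (612 + 2252·x^2 + 3168·x^4 + 2048·x^6 + 512·x^8)·Dx^3 + (72·x + 200·x^3 + 192·x^5 + 64·x^7)·Dx^4 + (17 + 66·x^2 + 97·x^4 + 64·x^6 + 16·x^8)·Dx^5  (order 5).
h: a_k = 0, 0, 2, 0, -25/3, 0, 406/45, 0, -3461/630, 0, …
ICs: h(0) = 0, h′(0) = 0, h′′(0) = 4, h′′′(0) = 0, h′′′′(0) = -200.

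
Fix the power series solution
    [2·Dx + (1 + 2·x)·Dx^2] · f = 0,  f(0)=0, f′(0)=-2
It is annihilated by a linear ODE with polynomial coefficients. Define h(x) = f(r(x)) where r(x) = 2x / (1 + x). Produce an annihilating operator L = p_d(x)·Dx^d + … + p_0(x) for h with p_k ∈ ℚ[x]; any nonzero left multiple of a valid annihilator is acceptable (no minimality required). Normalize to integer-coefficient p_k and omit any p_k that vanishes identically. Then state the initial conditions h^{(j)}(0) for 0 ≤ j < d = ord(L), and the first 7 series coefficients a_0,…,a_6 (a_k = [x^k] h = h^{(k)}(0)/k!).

L = (6 + 10·x)·Dx + (1 + 6·x + 5·x^2)·Dx^2  (order 2).
h: a_k = 0, -4, 12, -124/3, 156, -3124/5, 2604, …
ICs: h(0) = 0, h′(0) = -4.

f: a_k = 0, -2, 2, -8/3, 4, -32/5, 32/3, …
h₀=f(r): pull back L_f along r ⇒ L₀.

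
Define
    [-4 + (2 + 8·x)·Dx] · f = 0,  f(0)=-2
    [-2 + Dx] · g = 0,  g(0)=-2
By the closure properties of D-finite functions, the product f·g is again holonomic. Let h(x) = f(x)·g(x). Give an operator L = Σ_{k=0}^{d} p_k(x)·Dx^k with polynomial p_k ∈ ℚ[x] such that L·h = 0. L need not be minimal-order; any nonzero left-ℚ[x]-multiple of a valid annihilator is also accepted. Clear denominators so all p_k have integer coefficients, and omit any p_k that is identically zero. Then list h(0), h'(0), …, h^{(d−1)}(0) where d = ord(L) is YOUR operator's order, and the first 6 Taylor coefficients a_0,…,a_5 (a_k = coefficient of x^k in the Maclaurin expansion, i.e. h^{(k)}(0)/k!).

f: a_k = -2, -4, 4, -8, 20, -56, …
g: a_k = -2, -4, -4, -8/3, -4/3, -8/15, …
Product ⇒ symmetric product L₀, ord ≤ 1.
L = (-4 - 8·x) + (1 + 4·x)·Dx  (order 1).
h: a_k = 4, 16, 16, 64/3, -32/3, 896/15, …
ICs: h(0) = 4.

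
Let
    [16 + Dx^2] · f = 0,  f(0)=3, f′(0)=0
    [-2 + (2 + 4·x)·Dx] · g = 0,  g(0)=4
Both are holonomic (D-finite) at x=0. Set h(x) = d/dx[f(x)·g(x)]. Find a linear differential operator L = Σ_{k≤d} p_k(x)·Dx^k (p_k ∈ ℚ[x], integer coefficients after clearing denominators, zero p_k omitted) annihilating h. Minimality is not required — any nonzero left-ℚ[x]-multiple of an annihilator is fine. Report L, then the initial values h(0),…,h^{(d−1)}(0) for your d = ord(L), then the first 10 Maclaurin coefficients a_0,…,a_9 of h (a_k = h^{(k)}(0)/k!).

L = (413 + 2688·x + 6784·x^2 + 8192·x^3 + 4096·x^4) + (-26 - 180·x - 384·x^2 - 256·x^3)·Dx + (19 + 140·x + 396·x^2 + 512·x^3 + 256·x^4)·Dx^2  (order 2).
h: a_k = 12, -204, -270, 674, 905/2, -5281/10, -26677/60, 199649/420, -338661/1120, 20939279/30240, …
ICs: h(0) = 12, h′(0) = -204.

f: a_k = 3, 0, -24, 0, 32, 0, -256/15, 0, 512/105, 0, …
g: a_k = 4, 4, -2, 2, -5/2, 7/2, -21/4, 33/4, -429/32, 715/32, …
Sym-product of L_f,L_g gives L₀ (≤ ord 2).
h₀' ⇒ L via d/dx closure of L₀.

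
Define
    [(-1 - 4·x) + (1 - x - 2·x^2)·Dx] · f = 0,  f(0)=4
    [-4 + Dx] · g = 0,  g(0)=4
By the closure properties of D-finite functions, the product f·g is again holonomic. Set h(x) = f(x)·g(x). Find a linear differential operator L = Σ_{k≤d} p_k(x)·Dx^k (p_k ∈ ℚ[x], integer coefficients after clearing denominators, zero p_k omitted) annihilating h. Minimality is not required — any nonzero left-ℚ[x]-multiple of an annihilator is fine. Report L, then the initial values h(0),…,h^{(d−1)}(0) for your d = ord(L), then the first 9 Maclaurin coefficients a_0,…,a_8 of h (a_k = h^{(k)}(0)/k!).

f: a_k = 4, 4, 12, 20, 44, 84, 172, 340, 684, …
g: a_k = 4, 16, 32, 128/3, 128/3, 512/15, 1024/45, 4096/315, 2048/315, …
f·g: L₀ = L_f ⊗_s L_g, ord ≤ 1·1.
L = (5 - 8·x^2) + (-1 + x + 2·x^2)·Dx  (order 1).
h: a_k = 16, 80, 240, 1712/3, 3664/3, 12496/5, 45296/9, 635248/63, 706128/35, …
ICs: h(0) = 16.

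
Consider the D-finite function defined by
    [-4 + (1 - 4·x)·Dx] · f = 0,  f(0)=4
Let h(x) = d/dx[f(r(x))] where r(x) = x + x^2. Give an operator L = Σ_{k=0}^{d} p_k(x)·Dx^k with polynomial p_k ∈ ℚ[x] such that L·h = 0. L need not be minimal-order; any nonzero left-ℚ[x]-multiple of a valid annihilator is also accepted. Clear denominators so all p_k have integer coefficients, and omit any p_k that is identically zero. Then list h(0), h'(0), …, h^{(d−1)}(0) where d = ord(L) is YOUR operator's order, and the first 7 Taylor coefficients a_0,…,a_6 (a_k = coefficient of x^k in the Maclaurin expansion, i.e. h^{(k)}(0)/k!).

f: a_k = 4, 16, 64, 256, 1024, 4096, 16384, …
f∘r: x↦r, Dx↦Dx/r' in L_f ⇒ L₀.
Differentiate: ansatz ord ≤ ord L₀ ⇒ L.
L = (10 + 24·x + 24·x^2) + (-1 + 2·x + 12·x^2 + 8·x^3)·Dx  (order 1).
h: a_k = 16, 160, 1152, 7424, 44800, 259584, 1462272, …
ICs: h(0) = 16.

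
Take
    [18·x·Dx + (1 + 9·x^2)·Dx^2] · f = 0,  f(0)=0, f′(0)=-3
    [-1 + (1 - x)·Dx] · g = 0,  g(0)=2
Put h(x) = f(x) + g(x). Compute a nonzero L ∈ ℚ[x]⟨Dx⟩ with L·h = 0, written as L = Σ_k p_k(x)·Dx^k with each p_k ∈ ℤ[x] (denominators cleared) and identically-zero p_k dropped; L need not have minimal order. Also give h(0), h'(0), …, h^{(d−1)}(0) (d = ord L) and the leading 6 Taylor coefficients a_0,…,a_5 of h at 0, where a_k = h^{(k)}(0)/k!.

L = (18 - 72·x - 486·x^2)·Dx + (-12 + 18·x + 180·x^2 - 486·x^3)·Dx^2 + (1 + 8·x + 72·x^3 - 81·x^4)·Dx^3  (order 3).
h: a_k = 2, -1, 2, 11, 2, -233/5, …
ICs: h(0) = 2, h′(0) = -1, h′′(0) = 4.

f: a_k = 0, -3, 0, 9, 0, -243/5, …
g: a_k = 2, 2, 2, 2, 2, 2, …
f+g: L₀ = lclm(L_f,L_g), ord ≤ 2+1.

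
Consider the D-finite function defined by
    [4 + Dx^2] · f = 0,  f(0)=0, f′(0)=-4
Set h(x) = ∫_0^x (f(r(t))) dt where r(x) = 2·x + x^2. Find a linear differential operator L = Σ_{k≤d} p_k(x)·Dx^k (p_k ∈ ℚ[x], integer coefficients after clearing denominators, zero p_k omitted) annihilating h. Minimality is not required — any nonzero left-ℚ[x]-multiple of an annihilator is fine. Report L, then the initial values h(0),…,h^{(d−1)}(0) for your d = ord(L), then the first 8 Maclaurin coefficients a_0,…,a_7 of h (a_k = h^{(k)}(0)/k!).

L = (16 + 48·x + 48·x^2 + 16·x^3)·Dx - Dx^2 + (1 + x)·Dx^3  (order 3).
h: a_k = 0, 0, -4, -4/3, 16/3, 32/5, -8/45, -40/7, …
ICs: h(0) = 0, h′(0) = 0, h′′(0) = -8.

f: a_k = 0, -4, 0, 8/3, 0, -8/15, 0, 16/315, …
Change of var in L_f (x↦r) gives L₀.
h=∫₀ˣh₀: take L = L₀·Dx.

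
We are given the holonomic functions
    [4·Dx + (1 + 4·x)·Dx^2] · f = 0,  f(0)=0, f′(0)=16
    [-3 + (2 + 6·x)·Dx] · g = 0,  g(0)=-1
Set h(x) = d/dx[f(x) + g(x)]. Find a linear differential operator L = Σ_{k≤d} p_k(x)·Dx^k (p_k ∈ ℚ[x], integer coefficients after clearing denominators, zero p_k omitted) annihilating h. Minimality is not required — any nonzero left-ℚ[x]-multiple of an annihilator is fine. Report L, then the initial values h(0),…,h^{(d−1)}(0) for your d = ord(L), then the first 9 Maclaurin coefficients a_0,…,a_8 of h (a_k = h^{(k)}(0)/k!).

L = (84 + 144·x) + (101 + 552·x + 720·x^2)·Dx + (10 + 94·x + 288·x^2 + 288·x^3)·Dx^2  (order 2).
h: a_k = 29/2, -247/4, 4015/16, -32363/32, 1040071/256, -8342681/512, 133712531/2048, -1070927155/4096, 68592816631/65536, …
ICs: h(0) = 29/2, h′(0) = -247/4.

f: a_k = 0, 16, -32, 256/3, -256, 4096/5, -8192/3, 65536/7, -32768, …
g: a_k = -1, -3/2, 9/8, -27/16, 405/128, -1701/256, 15309/1024, -72171/2048, 2814669/32768, …
Weyl lclm of L_f,L_g ⇒ L₀ (ord ≤ 3).
h₀' ⇒ L via d/dx closure of L₀.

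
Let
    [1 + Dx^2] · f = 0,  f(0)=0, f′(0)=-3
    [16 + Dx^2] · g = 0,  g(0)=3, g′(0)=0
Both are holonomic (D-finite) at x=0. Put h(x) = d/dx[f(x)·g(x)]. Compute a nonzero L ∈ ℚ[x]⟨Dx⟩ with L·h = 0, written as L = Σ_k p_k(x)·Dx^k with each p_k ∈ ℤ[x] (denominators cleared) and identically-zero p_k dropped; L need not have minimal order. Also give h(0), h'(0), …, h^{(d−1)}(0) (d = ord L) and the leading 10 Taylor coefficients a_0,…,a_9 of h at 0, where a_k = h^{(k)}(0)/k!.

f: a_k = 0, -3, 0, 1/2, 0, -1/40, 0, 1/1680, 0, -1/120960, …
g: a_k = 3, 0, -24, 0, 32, 0, -256/15, 0, 512/105, 0, …
Product ⇒ symmetric product L₀, ord ≤ 4.
h=h₀': d/dx-closure on L₀ ⇒ L.
L = 225 + 34·Dx^2 + Dx^4  (order 4).
h: a_k = -9, 0, 441/2, 0, -4323/8, 0, 37969/80, 0, -138103/640, 0, …
ICs: h(0) = -9, h′(0) = 0, h′′(0) = 441, h′′′(0) = 0.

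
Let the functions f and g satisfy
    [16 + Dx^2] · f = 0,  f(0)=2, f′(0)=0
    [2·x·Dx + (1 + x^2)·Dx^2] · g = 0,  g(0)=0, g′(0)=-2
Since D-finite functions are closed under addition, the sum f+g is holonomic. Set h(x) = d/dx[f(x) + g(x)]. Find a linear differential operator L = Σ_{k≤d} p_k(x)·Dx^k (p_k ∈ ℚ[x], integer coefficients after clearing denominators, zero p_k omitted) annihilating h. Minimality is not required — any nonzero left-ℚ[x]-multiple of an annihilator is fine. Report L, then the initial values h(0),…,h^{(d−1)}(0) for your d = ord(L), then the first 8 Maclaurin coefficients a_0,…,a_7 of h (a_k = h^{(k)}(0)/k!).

f: a_k = 2, 0, -16, 0, 64/3, 0, -512/45, 0, …
g: a_k = 0, -2, 0, 2/3, 0, -2/5, 0, 2/7, …
Weyl lclm of L_f,L_g ⇒ L₀ (ord ≤ 4).
Derive L from L₀ (diff closure).
L = (64·x + 704·x^3 + 256·x^5) + (112 + 416·x^2 + 432·x^4 + 128·x^6)·Dx + (4·x + 44·x^3 + 16·x^5)·Dx^2 + (7 + 26·x^2 + 27·x^4 + 8·x^6)·Dx^3  (order 3).
h: a_k = -2, -32, 2, 256/3, -2, -1024/15, 2, 8192/315, …
ICs: h(0) = -2, h′(0) = -32, h′′(0) = 4.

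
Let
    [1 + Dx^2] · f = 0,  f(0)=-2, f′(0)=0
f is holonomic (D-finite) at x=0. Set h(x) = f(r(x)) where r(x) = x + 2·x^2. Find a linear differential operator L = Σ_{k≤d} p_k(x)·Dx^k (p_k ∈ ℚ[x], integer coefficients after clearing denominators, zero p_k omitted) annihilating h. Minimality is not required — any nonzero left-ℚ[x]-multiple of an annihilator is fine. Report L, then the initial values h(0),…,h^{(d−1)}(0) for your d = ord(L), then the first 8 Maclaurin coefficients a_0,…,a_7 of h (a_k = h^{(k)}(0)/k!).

f: a_k = -2, 0, 1, 0, -1/12, 0, 1/360, 0, …
h₀=f(r): pull back L_f along r ⇒ L₀.
L = (1 + 12·x + 48·x^2 + 64·x^3) - 4·Dx + (1 + 4·x)·Dx^2  (order 2).
h: a_k = -2, 0, 1, 4, 47/12, -2/3, -719/360, -79/30, …
ICs: h(0) = -2, h′(0) = 0.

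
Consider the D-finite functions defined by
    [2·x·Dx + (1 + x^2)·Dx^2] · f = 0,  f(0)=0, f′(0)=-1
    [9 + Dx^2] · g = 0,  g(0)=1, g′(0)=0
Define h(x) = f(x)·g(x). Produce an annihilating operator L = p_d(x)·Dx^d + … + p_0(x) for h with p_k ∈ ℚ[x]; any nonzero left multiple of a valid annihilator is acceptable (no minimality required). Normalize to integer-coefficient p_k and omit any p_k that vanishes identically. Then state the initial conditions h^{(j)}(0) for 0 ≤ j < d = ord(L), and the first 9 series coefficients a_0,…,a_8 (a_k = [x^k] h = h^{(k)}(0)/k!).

L = (1170 + 3834·x^2 + 4779·x^4 + 2916·x^6 + 729·x^8) + (396·x + 1044·x^3 + 972·x^5 + 324·x^7)·Dx + (220 + 768·x^2 + 1026·x^4 + 648·x^6 + 162·x^8)·Dx^2 + (44·x + 116·x^3 + 108·x^5 + 36·x^7)·Dx^3 + (10 + 38·x^2 + 55·x^4 + 36·x^6 + 9·x^8)·Dx^4  (order 4).
h: a_k = 0, -1, 0, 29/6, 0, -203/40, 0, 1781/560, 0, …
ICs: h(0) = 0, h′(0) = -1, h′′(0) = 0, h′′′(0) = 29.

f: a_k = 0, -1, 0, 1/3, 0, -1/5, 0, 1/7, 0, …
g: a_k = 1, 0, -9/2, 0, 27/8, 0, -81/80, 0, 729/4480, …
L₀ := L_f ⊗_s L_g (sym. prod.), ord ≤ 4.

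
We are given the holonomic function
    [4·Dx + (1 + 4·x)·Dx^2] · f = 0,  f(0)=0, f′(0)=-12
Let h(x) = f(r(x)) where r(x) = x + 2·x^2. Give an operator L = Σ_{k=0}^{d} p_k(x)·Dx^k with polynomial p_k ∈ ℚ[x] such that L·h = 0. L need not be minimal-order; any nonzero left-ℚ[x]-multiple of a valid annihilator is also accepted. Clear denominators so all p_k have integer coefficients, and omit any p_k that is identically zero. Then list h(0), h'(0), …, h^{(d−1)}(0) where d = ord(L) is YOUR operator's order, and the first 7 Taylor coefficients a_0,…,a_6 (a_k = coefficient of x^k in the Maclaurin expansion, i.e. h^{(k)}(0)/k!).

f: a_k = 0, -12, 24, -64, 192, -3072/5, 2048, …
Substitute x→r, Dx→(1/r')Dx; clear ⇒ L₀.
L = (16·x + 32·x^2)·Dx + (1 + 8·x + 24·x^2 + 32·x^3)·Dx^2  (order 2).
h: a_k = 0, -12, 0, 32, -96, 768/5, 0, …
ICs: h(0) = 0, h′(0) = -12.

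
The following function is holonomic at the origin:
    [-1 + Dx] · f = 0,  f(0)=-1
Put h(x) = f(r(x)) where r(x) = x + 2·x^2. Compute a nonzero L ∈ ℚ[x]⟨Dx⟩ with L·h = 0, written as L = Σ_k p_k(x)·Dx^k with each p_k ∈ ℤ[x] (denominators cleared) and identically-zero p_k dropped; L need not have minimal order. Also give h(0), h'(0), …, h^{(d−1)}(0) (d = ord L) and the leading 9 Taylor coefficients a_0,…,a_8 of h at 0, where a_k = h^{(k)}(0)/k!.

L = (-1 - 4·x) + Dx  (order 1).
h: a_k = -1, -1, -5/2, -13/6, -73/24, -281/120, -1741/720, -1697/1008, -57233/40320, …
ICs: h(0) = -1.

f: a_k = -1, -1, -1/2, -1/6, -1/24, -1/120, -1/720, -1/5040, -1/40320, …
f∘r: x↦r, Dx↦Dx/r' in L_f ⇒ L₀.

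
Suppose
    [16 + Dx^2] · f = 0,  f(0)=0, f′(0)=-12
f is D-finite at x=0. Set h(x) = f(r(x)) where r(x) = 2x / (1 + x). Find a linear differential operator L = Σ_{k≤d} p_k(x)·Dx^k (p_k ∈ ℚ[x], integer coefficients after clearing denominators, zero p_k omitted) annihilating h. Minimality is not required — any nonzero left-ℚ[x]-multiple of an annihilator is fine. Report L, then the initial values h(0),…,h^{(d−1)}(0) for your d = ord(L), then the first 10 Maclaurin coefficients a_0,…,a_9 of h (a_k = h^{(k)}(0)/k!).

f: a_k = 0, -12, 0, 32, 0, -128/5, 0, 1024/105, 0, -2048/945, …
Change of var in L_f (x↦r) gives L₀.
L = 64 + (2 + 6·x + 6·x^2 + 2·x^3)·Dx + (1 + 4·x + 6·x^2 + 4·x^3 + x^4)·Dx^2  (order 2).
h: a_k = 0, -24, 24, 232, -744, 3464/5, 1560, -758488/105, 218728/15, -15457432/945, …
ICs: h(0) = 0, h′(0) = -24.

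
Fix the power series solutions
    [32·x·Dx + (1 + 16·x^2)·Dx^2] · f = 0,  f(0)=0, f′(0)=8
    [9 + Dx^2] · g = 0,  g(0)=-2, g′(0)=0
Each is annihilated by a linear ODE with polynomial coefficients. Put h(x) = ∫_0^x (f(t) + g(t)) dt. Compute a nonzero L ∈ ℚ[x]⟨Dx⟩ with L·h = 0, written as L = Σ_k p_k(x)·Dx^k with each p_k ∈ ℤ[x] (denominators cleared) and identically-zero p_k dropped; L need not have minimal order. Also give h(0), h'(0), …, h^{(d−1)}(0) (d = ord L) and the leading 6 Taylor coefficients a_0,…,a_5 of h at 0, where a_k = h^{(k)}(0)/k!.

f: a_k = 0, 8, 0, -128/3, 0, 2048/5, …
g: a_k = -2, 0, 9, 0, -27/4, 0, …
L₀ := lclm(L_f,L_g); ord L₀ ≤ 2+2.
Integrate: L := L₀·Dx.
L = (-52704·x + 967680·x^3 + 663552·x^5)·Dx^2 + (-207 + 13104·x^2 + 283392·x^4 + 331776·x^6)·Dx^3 + (-5856·x + 107520·x^3 + 73728·x^5)·Dx^4 + (-23 + 1456·x^2 + 31488·x^4 + 36864·x^6)·Dx^5  (order 5).
h: a_k = 0, -2, 4, 3, -32/3, -27/20, …
ICs: h(0) = 0, h′(0) = -2, h′′(0) = 8, h′′′(0) = 18, h′′′′(0) = -256.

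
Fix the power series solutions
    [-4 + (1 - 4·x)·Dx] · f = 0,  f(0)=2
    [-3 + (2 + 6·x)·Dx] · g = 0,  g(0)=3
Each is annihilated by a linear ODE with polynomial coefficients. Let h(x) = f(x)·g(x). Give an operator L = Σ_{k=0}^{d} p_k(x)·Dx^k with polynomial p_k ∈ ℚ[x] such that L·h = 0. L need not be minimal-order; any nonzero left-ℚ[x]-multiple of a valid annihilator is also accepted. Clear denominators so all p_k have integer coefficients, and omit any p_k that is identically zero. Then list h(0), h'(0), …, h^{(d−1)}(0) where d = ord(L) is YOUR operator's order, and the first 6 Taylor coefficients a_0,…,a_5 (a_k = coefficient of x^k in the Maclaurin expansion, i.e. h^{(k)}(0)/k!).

f: a_k = 2, 8, 32, 128, 512, 2048, …
g: a_k = 3, 9/2, -27/8, 81/16, -1215/128, 5103/256, …
f·g: L₀ = L_f ⊗_s L_g, ord ≤ 1·1.
L = (11 + 12·x) + (-2 + 2·x + 24·x^2)·Dx  (order 1).
h: a_k = 6, 33, 501/4, 4089/8, 129633/64, 1042167/128, …
ICs: h(0) = 6.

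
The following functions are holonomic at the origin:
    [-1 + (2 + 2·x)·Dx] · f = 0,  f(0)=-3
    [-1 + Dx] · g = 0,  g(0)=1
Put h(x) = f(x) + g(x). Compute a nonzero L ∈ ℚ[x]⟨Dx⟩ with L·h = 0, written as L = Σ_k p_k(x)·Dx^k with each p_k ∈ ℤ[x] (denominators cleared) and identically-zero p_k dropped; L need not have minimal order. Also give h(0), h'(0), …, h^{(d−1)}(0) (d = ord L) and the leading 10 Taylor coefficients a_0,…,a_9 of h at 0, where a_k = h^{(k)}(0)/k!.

f: a_k = -3, -3/2, 3/8, -3/16, 15/128, -21/256, 63/1024, -99/2048, 1287/32768, -2145/65536, …
g: a_k = 1, 1, 1/2, 1/6, 1/24, 1/120, 1/720, 1/5040, 1/40320, 1/362880, …
f+g: L₀ = lclm(L_f,L_g), ord ≤ 1+1.
L = (3 + 2·x) + (-5 - 8·x - 4·x^2)·Dx + (2 + 6·x + 4·x^2)·Dx^2  (order 2).
h: a_k = -2, -1/2, 7/8, -1/48, 61/384, -283/3840, 2899/46080, -31057/645120, 405661/10321920, -6080563/185794560, …
ICs: h(0) = -2, h′(0) = -1/2.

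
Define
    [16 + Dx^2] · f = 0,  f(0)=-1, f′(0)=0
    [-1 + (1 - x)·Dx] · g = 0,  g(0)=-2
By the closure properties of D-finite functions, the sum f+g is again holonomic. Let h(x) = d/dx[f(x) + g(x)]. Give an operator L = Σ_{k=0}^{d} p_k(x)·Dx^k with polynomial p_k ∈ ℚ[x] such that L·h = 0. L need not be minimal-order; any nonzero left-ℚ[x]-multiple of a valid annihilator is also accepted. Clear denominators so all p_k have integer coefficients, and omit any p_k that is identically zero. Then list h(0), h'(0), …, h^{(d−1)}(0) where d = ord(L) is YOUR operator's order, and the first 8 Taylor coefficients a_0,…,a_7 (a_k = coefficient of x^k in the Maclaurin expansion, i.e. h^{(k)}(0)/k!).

f: a_k = -1, 0, 8, 0, -32/3, 0, 256/45, 0, …
g: a_k = -2, -2, -2, -2, -2, -2, -2, -2, …
L₀ := lclm(L_f,L_g); ord L₀ ≤ 2+1.
Differentiate: ansatz ord ≤ ord L₀ ⇒ L.
L = (448 - 512·x + 256·x^2) + (-176 + 432·x - 384·x^2 + 128·x^3)·Dx + (28 - 32·x + 16·x^2)·Dx^2 + (-11 + 27·x - 24·x^2 + 8·x^3)·Dx^3  (order 3).
h: a_k = -2, 12, -6, -152/3, -10, 332/15, -14, -9136/315, …
ICs: h(0) = -2, h′(0) = 12, h′′(0) = -12.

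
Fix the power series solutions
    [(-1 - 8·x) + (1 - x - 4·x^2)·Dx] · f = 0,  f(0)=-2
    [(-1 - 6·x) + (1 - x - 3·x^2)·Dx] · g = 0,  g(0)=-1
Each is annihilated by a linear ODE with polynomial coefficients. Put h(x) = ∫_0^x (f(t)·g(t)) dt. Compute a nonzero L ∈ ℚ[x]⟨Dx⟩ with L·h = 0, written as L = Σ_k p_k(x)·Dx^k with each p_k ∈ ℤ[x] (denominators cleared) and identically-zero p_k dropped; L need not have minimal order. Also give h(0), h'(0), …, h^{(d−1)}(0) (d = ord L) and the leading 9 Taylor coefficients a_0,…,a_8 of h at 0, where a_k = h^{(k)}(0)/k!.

L = (-2 - 12·x + 21·x^2 + 48·x^3)·Dx + (1 - 2·x - 6·x^2 + 7·x^3 + 12·x^4)·Dx^2  (order 2).
h: a_k = 0, 2, 2, 20/3, 25/2, 168/5, 224/3, 1314/7, 885/2, …
ICs: h(0) = 0, h′(0) = 2.

f: a_k = -2, -2, -10, -18, -58, -130, -362, -882, -2330, …
g: a_k = -1, -1, -4, -7, -19, -40, -97, -217, -508, …
Product ⇒ symmetric product L₀, ord ≤ 1.
h=∫₀ˣh₀: take L = L₀·Dx.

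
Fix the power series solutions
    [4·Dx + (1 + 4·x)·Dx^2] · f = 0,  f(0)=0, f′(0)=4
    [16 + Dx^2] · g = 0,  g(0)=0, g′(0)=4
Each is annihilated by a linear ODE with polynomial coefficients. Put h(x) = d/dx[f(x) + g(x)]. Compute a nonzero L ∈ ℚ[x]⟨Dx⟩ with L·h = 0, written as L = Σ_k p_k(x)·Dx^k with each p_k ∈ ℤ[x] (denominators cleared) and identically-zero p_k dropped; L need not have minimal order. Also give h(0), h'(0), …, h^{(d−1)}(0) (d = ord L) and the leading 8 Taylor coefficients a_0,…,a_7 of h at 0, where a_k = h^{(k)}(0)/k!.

L = (448 + 512·x + 1024·x^2) + (48 + 320·x + 768·x^2 + 1024·x^3)·Dx + (28 + 32·x + 64·x^2)·Dx^2 + (3 + 20·x + 48·x^2 + 64·x^3)·Dx^3  (order 3).
h: a_k = 8, -16, 32, -256, 3200/3, -4096, 736256/45, -65536, …
ICs: h(0) = 8, h′(0) = -16, h′′(0) = 64.

f: a_k = 0, 4, -8, 64/3, -64, 1024/5, -2048/3, 16384/7, …
g: a_k = 0, 4, 0, -32/3, 0, 128/15, 0, -1024/315, …
f+g: L₀ = lclm(L_f,L_g), ord ≤ 2+2.
Derive L from L₀ (diff closure).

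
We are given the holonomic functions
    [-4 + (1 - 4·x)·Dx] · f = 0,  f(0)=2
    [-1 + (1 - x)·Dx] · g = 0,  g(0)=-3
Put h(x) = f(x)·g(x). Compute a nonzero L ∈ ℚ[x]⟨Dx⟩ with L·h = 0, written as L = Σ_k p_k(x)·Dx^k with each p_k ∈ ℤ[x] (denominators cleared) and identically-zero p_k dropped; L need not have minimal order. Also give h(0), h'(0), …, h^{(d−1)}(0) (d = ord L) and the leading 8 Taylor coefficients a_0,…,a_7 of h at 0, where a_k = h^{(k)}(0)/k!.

L = (-5 + 8·x) + (1 - 5·x + 4·x^2)·Dx  (order 1).
h: a_k = -6, -30, -126, -510, -2046, -8190, -32766, -131070, …
ICs: h(0) = -6.

f: a_k = 2, 8, 32, 128, 512, 2048, 8192, 32768, …
g: a_k = -3, -3, -3, -3, -3, -3, -3, -3, …
L₀ := L_f ⊗_s L_g (sym. prod.), ord ≤ 1.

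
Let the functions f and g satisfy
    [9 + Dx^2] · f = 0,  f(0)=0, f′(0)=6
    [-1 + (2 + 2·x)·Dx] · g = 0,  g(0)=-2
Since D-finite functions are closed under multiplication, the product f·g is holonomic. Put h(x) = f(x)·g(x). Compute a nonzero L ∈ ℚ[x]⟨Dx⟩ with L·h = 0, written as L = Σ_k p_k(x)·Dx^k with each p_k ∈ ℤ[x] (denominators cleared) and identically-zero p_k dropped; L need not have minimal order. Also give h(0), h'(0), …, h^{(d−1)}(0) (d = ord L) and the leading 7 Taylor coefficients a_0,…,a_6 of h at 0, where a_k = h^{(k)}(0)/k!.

L = (39 + 72·x + 36·x^2) + (-4 - 4·x)·Dx + (4 + 8·x + 4·x^2)·Dx^2  (order 2).
h: a_k = 0, -12, -6, 39/2, 33/4, -1581/160, -1041/320, …
ICs: h(0) = 0, h′(0) = -12.

f: a_k = 0, 6, 0, -9, 0, 81/20, 0, …
g: a_k = -2, -1, 1/4, -1/8, 5/64, -7/128, 21/512, …
h₀=f·g: eliminate ⇒ L₀, order ≤ 2·1.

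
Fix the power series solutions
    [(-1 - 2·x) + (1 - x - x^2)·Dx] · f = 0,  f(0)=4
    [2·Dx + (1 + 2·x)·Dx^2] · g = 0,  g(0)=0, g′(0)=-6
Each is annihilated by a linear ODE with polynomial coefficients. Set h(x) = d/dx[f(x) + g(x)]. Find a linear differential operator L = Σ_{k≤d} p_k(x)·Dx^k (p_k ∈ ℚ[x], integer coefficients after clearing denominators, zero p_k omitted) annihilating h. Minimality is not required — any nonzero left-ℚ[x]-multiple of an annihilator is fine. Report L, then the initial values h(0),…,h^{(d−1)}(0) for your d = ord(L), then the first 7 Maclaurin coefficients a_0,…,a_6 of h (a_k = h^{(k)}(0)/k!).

L = (34 + 92·x + 116·x^2 + 48·x^3 + 24·x^4) + (5 + 60·x + 170·x^2 + 180·x^3 + 100·x^4 + 40·x^5)·Dx + (-3 - 11·x - 5·x^2 + 20·x^3 + 30·x^4 + 24·x^5 + 8·x^6)·Dx^2  (order 2).
h: a_k = -2, 28, 12, 128, 64, 504, 204, …
ICs: h(0) = -2, h′(0) = 28.

f: a_k = 4, 4, 8, 12, 20, 32, 52, …
g: a_k = 0, -6, 6, -8, 12, -96/5, 32, …
f+g: L₀ = lclm(L_f,L_g), ord ≤ 1+2.
h₀' ⇒ L via d/dx closure of L₀.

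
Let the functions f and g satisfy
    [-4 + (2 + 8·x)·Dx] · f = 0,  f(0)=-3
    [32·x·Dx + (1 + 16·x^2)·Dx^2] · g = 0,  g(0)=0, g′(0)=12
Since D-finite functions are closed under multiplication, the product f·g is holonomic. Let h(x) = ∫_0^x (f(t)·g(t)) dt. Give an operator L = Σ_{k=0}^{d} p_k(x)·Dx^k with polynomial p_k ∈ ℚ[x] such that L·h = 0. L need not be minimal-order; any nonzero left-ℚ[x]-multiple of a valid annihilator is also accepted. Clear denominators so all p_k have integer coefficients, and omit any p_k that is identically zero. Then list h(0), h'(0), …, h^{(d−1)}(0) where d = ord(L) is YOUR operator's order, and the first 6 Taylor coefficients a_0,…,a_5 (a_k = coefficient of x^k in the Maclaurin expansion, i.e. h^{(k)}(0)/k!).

f: a_k = -3, -6, 6, -12, 30, -84, …
g: a_k = 0, 12, 0, -64, 0, 3072/5, …
f·g: L₀ = L_f ⊗_s L_g, ord ≤ 1·2.
∫: right-multiply L₀ by Dx.
L = (12 - 64·x - 64·x^2)·Dx + (-4 + 16·x + 192·x^2 + 256·x^3)·Dx^2 + (1 + 8·x + 32·x^2 + 128·x^3 + 256·x^4)·Dx^3  (order 3).
h: a_k = 0, 0, -18, -24, 66, 48, …
ICs: h(0) = 0, h′(0) = 0, h′′(0) = -36.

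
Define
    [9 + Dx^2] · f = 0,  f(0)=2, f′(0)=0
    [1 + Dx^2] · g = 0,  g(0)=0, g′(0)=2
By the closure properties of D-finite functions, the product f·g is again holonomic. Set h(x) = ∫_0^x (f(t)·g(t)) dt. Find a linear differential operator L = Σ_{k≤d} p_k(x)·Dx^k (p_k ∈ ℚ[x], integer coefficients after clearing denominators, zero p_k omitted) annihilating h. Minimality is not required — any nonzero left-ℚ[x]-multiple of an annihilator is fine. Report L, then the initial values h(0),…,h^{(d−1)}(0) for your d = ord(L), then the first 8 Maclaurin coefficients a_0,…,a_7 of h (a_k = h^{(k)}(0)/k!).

f: a_k = 2, 0, -9, 0, 27/4, 0, -81/40, 0, …
g: a_k = 0, 2, 0, -1/3, 0, 1/60, 0, -1/2520, …
Sym-product of L_f,L_g gives L₀ (≤ ord 4).
∫: right-multiply L₀ by Dx.
L = 64·Dx + 20·Dx^3 + Dx^5  (order 5).
h: a_k = 0, 0, 2, 0, -14/3, 0, 124/45, 0, …
ICs: h(0) = 0, h′(0) = 0, h′′(0) = 4, h′′′(0) = 0, h′′′′(0) = -112.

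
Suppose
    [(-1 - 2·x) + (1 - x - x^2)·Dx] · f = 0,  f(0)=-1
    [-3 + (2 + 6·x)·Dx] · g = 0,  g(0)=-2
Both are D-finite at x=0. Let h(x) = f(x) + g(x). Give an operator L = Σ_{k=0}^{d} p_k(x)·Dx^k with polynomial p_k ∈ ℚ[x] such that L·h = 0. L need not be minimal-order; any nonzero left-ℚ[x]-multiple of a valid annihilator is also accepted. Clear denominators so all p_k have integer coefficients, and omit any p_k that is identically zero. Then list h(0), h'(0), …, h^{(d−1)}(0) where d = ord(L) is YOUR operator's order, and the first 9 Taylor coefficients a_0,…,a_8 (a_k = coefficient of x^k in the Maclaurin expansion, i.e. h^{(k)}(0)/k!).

f: a_k = -1, -1, -2, -3, -5, -8, -13, -21, -34, …
g: a_k = -2, -3, 9/4, -27/8, 405/64, -1701/128, 15309/512, -72171/1024, 2814669/16384, …
h₀=f+g: left-lcm gives L₀, ord ≤ 2.
L = (-33 - 117·x - 117·x^2 - 90·x^3) + (25 + 102·x + 303·x^2 + 378·x^3 + 225·x^4)·Dx + (2 - 22·x - 90·x^2 + 38·x^3 + 198·x^4 + 90·x^5)·Dx^2  (order 2).
h: a_k = -3, -4, 1/4, -51/8, 85/64, -2725/128, 8653/512, -93675/1024, 2257613/16384, …
ICs: h(0) = -3, h′(0) = -4.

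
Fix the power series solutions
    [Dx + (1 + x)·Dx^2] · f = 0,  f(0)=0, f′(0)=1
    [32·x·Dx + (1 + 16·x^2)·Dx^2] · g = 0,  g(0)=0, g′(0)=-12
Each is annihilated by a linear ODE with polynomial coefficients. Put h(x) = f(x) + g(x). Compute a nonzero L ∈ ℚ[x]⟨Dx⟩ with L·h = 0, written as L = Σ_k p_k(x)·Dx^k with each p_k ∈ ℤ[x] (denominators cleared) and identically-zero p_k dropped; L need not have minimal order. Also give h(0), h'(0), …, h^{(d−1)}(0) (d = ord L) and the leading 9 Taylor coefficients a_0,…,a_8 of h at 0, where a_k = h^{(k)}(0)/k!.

f: a_k = 0, 1, -1/2, 1/3, -1/4, 1/5, -1/6, 1/7, -1/8, …
g: a_k = 0, -12, 0, 64, 0, -3072/5, 0, 49152/7, 0, …
f+g: L₀ = lclm(L_f,L_g), ord ≤ 2+2.
L = (-32 - 96·x + 1536·x^2 + 512·x^3)·Dx + (-34 - 64·x + 1440·x^2 + 3072·x^3 + 1024·x^4)·Dx^2 + (-1 + 31·x + 32·x^2 + 512·x^3 + 768·x^4 + 256·x^5)·Dx^3  (order 3).
h: a_k = 0, -11, -1/2, 193/3, -1/4, -3071/5, -1/6, 49153/7, -1/8, …
ICs: h(0) = 0, h′(0) = -11, h′′(0) = -1.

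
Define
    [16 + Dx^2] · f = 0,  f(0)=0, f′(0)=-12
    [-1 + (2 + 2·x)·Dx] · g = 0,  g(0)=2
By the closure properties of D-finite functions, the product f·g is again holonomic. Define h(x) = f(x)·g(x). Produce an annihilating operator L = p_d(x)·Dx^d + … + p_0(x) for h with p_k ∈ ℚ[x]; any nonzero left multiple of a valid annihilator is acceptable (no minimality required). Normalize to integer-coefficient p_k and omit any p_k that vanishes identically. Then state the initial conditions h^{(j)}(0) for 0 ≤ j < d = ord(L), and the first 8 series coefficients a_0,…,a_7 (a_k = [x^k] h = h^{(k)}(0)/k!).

f: a_k = 0, -12, 0, 32, 0, -128/5, 0, 1024/105, …
g: a_k = 2, 1, -1/4, 1/8, -5/64, 7/128, -21/512, 33/1024, …
Product ⇒ symmetric product L₀, ord ≤ 2.
L = (67 + 128·x + 64·x^2) + (-4 - 4·x)·Dx + (4 + 8·x + 4·x^2)·Dx^2  (order 2).
h: a_k = 0, -24, -12, 67, 61/2, -4661/80, -3561/160, 64235/2688, …
ICs: h(0) = 0, h′(0) = -24.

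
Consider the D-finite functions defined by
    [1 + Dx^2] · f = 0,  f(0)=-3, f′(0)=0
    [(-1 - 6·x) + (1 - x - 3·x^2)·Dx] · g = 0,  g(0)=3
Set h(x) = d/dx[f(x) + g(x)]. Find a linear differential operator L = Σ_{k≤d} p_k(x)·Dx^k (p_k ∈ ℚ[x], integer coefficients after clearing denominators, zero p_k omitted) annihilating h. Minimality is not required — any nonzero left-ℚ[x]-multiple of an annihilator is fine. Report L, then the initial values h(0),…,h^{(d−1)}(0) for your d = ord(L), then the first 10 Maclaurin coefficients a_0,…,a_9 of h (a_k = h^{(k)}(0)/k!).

L = (464 + 2522·x + 8618·x^2 + 6330·x^3 + 9630·x^4 + 486·x^5 + 486·x^6) + (-43 - 249·x + 114·x^2 + 559·x^3 + 1500·x^4 + 1863·x^5 + 189·x^6 + 162·x^7)·Dx + (464 + 2522·x + 8618·x^2 + 6330·x^3 + 9630·x^4 + 486·x^5 + 486·x^6)·Dx^2 + (-43 - 249·x + 114·x^2 + 559·x^3 + 1500·x^4 + 1863·x^5 + 189·x^6 + 162·x^7)·Dx^3  (order 3).
h: a_k = 3, 27, 63, 455/2, 600, 69841/40, 4557, 20482559/1680, 31293, 9736070401/120960, …
ICs: h(0) = 3, h′(0) = 27, h′′(0) = 126.

f: a_k = -3, 0, 3/2, 0, -1/8, 0, 1/240, 0, -1/13440, 0, …
g: a_k = 3, 3, 12, 21, 57, 120, 291, 651, 1524, 3477, …
L₀ := lclm(L_f,L_g); ord L₀ ≤ 2+1.
h₀' ⇒ L via d/dx closure of L₀.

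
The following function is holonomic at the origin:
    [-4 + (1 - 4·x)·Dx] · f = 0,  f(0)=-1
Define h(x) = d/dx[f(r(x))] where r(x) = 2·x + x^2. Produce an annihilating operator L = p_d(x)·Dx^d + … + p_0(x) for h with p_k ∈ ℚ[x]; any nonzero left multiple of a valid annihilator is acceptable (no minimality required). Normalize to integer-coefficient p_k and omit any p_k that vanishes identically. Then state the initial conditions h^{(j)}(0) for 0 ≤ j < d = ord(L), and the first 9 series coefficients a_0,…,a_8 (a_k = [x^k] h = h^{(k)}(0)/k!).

L = (17 + 24·x + 12·x^2) + (-1 + 7·x + 12·x^2 + 4·x^3)·Dx  (order 1).
h: a_k = -8, -136, -1728, -19520, -206720, -2101632, -20772864, -201132032, -1917020160, …
ICs: h(0) = -8.

f: a_k = -1, -4, -16, -64, -256, -1024, -4096, -16384, -65536, …
f∘r: x↦r, Dx↦Dx/r' in L_f ⇒ L₀.
Derive L from L₀ (diff closure).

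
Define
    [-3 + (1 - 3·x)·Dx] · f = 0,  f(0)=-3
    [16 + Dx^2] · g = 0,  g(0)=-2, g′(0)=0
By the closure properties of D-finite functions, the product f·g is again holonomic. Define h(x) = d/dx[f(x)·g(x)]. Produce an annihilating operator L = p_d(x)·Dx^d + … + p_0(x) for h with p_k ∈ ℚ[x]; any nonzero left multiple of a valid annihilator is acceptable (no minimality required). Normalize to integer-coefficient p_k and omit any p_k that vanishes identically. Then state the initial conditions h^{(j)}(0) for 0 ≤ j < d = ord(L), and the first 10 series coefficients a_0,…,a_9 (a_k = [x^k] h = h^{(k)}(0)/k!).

L = (-2 - 96·x + 144·x^2) + (-6 + 18·x)·Dx + (1 - 6·x + 9·x^2)·Dx^2  (order 2).
h: a_k = 18, 12, 54, 472, 1770, 30836/5, 107926/5, 7778864/105, 8751222/35, 787593596/945, …
ICs: h(0) = 18, h′(0) = 12.

f: a_k = -3, -9, -27, -81, -243, -729, -2187, -6561, -19683, -59049, …
g: a_k = -2, 0, 16, 0, -64/3, 0, 512/45, 0, -1024/315, 0, …
Product ⇒ symmetric product L₀, ord ≤ 2.
h=h₀': d/dx-closure on L₀ ⇒ L.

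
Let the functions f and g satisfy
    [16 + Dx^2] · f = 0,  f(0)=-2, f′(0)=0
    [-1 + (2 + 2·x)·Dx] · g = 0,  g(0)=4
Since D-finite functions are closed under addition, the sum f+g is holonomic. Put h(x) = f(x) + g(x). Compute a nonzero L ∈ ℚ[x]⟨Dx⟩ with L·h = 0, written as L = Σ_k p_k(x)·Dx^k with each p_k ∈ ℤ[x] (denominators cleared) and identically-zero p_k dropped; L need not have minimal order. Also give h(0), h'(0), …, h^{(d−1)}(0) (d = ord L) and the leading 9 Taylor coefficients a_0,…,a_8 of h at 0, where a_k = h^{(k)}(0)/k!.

f: a_k = -2, 0, 16, 0, -64/3, 0, 512/45, 0, -1024/315, …
g: a_k = 4, 2, -1/2, 1/4, -5/32, 7/64, -21/256, 33/512, -429/8192, …
f+g: L₀ = lclm(L_f,L_g), ord ≤ 2+1.
L = (-1072 - 2048·x - 1024·x^2) + (2016 + 6112·x + 6144·x^2 + 2048·x^3)·Dx + (-67 - 128·x - 64·x^2)·Dx^2 + (126 + 382·x + 384·x^2 + 128·x^3)·Dx^3  (order 3).
h: a_k = 2, 2, 31/2, 1/4, -2063/96, 7/64, 130127/11520, 33/512, -8523743/2580480, …
ICs: h(0) = 2, h′(0) = 2, h′′(0) = 31.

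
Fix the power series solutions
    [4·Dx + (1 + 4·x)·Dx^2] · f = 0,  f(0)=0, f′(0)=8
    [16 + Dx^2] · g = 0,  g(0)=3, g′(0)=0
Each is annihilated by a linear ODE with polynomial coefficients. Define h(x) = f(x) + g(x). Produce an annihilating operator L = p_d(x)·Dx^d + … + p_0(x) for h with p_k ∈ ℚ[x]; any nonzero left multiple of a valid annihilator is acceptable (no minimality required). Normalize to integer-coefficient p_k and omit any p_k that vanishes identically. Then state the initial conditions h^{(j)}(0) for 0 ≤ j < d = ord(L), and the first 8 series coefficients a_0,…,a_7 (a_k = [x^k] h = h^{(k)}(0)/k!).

L = (448 + 512·x + 1024·x^2)·Dx + (48 + 320·x + 768·x^2 + 1024·x^3)·Dx^2 + (28 + 32·x + 64·x^2)·Dx^3 + (3 + 20·x + 48·x^2 + 64·x^3)·Dx^4  (order 4).
h: a_k = 3, 8, -40, 128/3, -96, 2048/5, -6912/5, 32768/7, …
ICs: h(0) = 3, h′(0) = 8, h′′(0) = -80, h′′′(0) = 256.

f: a_k = 0, 8, -16, 128/3, -128, 2048/5, -4096/3, 32768/7, …
g: a_k = 3, 0, -24, 0, 32, 0, -256/15, 0, …
Sum ⇒ L₀ = lclm(L_f,L_g) in ℚ(x)⟨Dx⟩.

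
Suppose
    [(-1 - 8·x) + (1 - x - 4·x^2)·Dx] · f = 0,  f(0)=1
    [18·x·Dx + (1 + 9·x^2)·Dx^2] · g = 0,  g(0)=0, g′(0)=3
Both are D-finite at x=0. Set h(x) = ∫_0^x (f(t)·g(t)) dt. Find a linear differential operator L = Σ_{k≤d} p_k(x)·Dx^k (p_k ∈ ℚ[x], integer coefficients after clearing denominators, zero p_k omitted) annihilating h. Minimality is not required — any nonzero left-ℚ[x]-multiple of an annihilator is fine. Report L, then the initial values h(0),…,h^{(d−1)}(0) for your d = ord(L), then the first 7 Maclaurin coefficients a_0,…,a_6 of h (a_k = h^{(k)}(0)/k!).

f: a_k = 1, 1, 5, 9, 29, 65, 181, …
g: a_k = 0, 3, 0, -9, 0, 243/5, 0, …
f·g: L₀ = L_f ⊗_s L_g, ord ≤ 1·2.
h=∫h₀ ⇒ L = L₀·Dx.
L = (8 + 18·x + 216·x^2)·Dx + (2 - 2·x + 36·x^2 + 216·x^3)·Dx^2 + (-1 + x - 5·x^2 + 9·x^3 + 36·x^4)·Dx^3  (order 3).
h: a_k = 0, 0, 3/2, 1, 3/2, 18/5, 151/10, …
ICs: h(0) = 0, h′(0) = 0, h′′(0) = 3.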